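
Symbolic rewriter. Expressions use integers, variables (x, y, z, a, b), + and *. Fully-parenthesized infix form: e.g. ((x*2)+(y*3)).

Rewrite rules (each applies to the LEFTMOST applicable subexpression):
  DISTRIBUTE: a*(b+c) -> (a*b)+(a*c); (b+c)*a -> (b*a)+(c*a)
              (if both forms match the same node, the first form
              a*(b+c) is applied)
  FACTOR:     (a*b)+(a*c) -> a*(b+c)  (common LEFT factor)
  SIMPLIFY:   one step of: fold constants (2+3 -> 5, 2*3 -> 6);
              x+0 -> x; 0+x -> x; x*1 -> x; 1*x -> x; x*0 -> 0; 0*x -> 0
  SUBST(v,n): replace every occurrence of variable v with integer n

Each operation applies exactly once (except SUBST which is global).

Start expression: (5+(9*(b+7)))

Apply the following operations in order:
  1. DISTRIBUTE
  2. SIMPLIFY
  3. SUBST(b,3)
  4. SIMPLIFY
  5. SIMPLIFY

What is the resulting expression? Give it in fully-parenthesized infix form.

Start: (5+(9*(b+7)))
Apply DISTRIBUTE at R (target: (9*(b+7))): (5+(9*(b+7))) -> (5+((9*b)+(9*7)))
Apply SIMPLIFY at RR (target: (9*7)): (5+((9*b)+(9*7))) -> (5+((9*b)+63))
Apply SUBST(b,3): (5+((9*b)+63)) -> (5+((9*3)+63))
Apply SIMPLIFY at RL (target: (9*3)): (5+((9*3)+63)) -> (5+(27+63))
Apply SIMPLIFY at R (target: (27+63)): (5+(27+63)) -> (5+90)

Answer: (5+90)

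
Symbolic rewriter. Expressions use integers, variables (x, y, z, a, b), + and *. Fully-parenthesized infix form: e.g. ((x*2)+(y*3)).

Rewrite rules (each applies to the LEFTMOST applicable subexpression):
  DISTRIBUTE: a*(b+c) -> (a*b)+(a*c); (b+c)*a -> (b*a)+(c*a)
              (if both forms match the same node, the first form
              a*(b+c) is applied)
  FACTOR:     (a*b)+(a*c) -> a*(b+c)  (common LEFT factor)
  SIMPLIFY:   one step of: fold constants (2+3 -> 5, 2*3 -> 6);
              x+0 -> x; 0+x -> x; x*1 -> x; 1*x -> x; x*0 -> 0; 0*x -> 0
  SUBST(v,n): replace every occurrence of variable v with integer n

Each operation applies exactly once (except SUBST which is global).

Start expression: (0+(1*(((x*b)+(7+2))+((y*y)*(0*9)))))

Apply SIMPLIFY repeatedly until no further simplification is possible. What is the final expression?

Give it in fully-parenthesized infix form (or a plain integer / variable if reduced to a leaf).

Start: (0+(1*(((x*b)+(7+2))+((y*y)*(0*9)))))
Step 1: at root: (0+(1*(((x*b)+(7+2))+((y*y)*(0*9))))) -> (1*(((x*b)+(7+2))+((y*y)*(0*9)))); overall: (0+(1*(((x*b)+(7+2))+((y*y)*(0*9))))) -> (1*(((x*b)+(7+2))+((y*y)*(0*9))))
Step 2: at root: (1*(((x*b)+(7+2))+((y*y)*(0*9)))) -> (((x*b)+(7+2))+((y*y)*(0*9))); overall: (1*(((x*b)+(7+2))+((y*y)*(0*9)))) -> (((x*b)+(7+2))+((y*y)*(0*9)))
Step 3: at LR: (7+2) -> 9; overall: (((x*b)+(7+2))+((y*y)*(0*9))) -> (((x*b)+9)+((y*y)*(0*9)))
Step 4: at RR: (0*9) -> 0; overall: (((x*b)+9)+((y*y)*(0*9))) -> (((x*b)+9)+((y*y)*0))
Step 5: at R: ((y*y)*0) -> 0; overall: (((x*b)+9)+((y*y)*0)) -> (((x*b)+9)+0)
Step 6: at root: (((x*b)+9)+0) -> ((x*b)+9); overall: (((x*b)+9)+0) -> ((x*b)+9)
Fixed point: ((x*b)+9)

Answer: ((x*b)+9)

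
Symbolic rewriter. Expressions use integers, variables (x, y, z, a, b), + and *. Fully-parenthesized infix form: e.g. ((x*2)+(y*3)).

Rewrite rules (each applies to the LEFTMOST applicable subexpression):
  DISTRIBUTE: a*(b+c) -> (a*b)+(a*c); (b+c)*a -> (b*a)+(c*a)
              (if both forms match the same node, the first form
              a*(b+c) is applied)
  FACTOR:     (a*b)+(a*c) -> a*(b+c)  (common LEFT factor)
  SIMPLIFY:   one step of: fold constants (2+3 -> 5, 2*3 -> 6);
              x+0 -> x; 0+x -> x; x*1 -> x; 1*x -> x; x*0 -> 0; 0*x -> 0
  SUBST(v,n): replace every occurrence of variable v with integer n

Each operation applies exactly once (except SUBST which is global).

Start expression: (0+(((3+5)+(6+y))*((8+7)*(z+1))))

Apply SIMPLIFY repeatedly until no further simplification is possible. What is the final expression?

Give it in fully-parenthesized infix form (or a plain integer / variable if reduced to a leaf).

Start: (0+(((3+5)+(6+y))*((8+7)*(z+1))))
Step 1: at root: (0+(((3+5)+(6+y))*((8+7)*(z+1)))) -> (((3+5)+(6+y))*((8+7)*(z+1))); overall: (0+(((3+5)+(6+y))*((8+7)*(z+1)))) -> (((3+5)+(6+y))*((8+7)*(z+1)))
Step 2: at LL: (3+5) -> 8; overall: (((3+5)+(6+y))*((8+7)*(z+1))) -> ((8+(6+y))*((8+7)*(z+1)))
Step 3: at RL: (8+7) -> 15; overall: ((8+(6+y))*((8+7)*(z+1))) -> ((8+(6+y))*(15*(z+1)))
Fixed point: ((8+(6+y))*(15*(z+1)))

Answer: ((8+(6+y))*(15*(z+1)))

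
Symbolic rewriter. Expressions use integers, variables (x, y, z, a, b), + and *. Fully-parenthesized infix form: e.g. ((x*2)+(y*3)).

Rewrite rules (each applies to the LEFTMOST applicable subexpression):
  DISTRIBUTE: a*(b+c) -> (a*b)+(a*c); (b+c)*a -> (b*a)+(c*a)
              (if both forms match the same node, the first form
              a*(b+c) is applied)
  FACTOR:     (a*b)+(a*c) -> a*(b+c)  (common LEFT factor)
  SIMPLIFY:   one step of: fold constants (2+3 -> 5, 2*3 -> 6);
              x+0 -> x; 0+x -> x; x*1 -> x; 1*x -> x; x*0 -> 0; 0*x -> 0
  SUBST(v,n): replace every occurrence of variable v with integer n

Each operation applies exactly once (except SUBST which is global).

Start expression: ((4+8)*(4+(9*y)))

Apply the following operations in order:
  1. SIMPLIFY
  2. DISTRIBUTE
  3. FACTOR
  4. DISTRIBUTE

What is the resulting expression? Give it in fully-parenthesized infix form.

Start: ((4+8)*(4+(9*y)))
Apply SIMPLIFY at L (target: (4+8)): ((4+8)*(4+(9*y))) -> (12*(4+(9*y)))
Apply DISTRIBUTE at root (target: (12*(4+(9*y)))): (12*(4+(9*y))) -> ((12*4)+(12*(9*y)))
Apply FACTOR at root (target: ((12*4)+(12*(9*y)))): ((12*4)+(12*(9*y))) -> (12*(4+(9*y)))
Apply DISTRIBUTE at root (target: (12*(4+(9*y)))): (12*(4+(9*y))) -> ((12*4)+(12*(9*y)))

Answer: ((12*4)+(12*(9*y)))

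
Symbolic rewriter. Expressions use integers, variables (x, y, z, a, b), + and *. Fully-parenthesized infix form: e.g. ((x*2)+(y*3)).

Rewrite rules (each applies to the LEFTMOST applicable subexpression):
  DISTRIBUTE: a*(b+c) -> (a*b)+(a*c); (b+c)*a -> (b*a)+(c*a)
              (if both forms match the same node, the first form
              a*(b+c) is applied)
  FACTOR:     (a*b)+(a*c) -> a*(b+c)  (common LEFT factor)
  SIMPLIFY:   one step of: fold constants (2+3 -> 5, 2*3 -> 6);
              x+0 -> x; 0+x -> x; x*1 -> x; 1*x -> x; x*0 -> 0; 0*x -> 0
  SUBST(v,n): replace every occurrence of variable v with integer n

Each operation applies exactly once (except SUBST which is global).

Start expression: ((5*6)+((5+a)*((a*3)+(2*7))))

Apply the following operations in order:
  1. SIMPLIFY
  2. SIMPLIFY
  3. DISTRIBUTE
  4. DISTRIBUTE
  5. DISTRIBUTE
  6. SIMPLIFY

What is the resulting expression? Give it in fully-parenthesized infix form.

Start: ((5*6)+((5+a)*((a*3)+(2*7))))
Apply SIMPLIFY at L (target: (5*6)): ((5*6)+((5+a)*((a*3)+(2*7)))) -> (30+((5+a)*((a*3)+(2*7))))
Apply SIMPLIFY at RRR (target: (2*7)): (30+((5+a)*((a*3)+(2*7)))) -> (30+((5+a)*((a*3)+14)))
Apply DISTRIBUTE at R (target: ((5+a)*((a*3)+14))): (30+((5+a)*((a*3)+14))) -> (30+(((5+a)*(a*3))+((5+a)*14)))
Apply DISTRIBUTE at RL (target: ((5+a)*(a*3))): (30+(((5+a)*(a*3))+((5+a)*14))) -> (30+(((5*(a*3))+(a*(a*3)))+((5+a)*14)))
Apply DISTRIBUTE at RR (target: ((5+a)*14)): (30+(((5*(a*3))+(a*(a*3)))+((5+a)*14))) -> (30+(((5*(a*3))+(a*(a*3)))+((5*14)+(a*14))))
Apply SIMPLIFY at RRL (target: (5*14)): (30+(((5*(a*3))+(a*(a*3)))+((5*14)+(a*14)))) -> (30+(((5*(a*3))+(a*(a*3)))+(70+(a*14))))

Answer: (30+(((5*(a*3))+(a*(a*3)))+(70+(a*14))))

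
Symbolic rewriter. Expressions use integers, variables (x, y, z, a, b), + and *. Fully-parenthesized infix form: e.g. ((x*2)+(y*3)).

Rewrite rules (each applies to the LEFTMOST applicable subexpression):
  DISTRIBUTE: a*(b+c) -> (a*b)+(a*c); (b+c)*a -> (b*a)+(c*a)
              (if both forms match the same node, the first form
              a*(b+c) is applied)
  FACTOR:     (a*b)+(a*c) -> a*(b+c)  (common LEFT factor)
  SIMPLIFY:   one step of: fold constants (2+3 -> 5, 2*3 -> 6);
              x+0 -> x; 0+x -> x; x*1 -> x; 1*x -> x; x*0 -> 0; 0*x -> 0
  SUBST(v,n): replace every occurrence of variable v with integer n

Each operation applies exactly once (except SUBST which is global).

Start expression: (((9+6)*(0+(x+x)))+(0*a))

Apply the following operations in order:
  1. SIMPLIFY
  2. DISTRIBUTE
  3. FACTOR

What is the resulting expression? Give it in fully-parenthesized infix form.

Start: (((9+6)*(0+(x+x)))+(0*a))
Apply SIMPLIFY at LL (target: (9+6)): (((9+6)*(0+(x+x)))+(0*a)) -> ((15*(0+(x+x)))+(0*a))
Apply DISTRIBUTE at L (target: (15*(0+(x+x)))): ((15*(0+(x+x)))+(0*a)) -> (((15*0)+(15*(x+x)))+(0*a))
Apply FACTOR at L (target: ((15*0)+(15*(x+x)))): (((15*0)+(15*(x+x)))+(0*a)) -> ((15*(0+(x+x)))+(0*a))

Answer: ((15*(0+(x+x)))+(0*a))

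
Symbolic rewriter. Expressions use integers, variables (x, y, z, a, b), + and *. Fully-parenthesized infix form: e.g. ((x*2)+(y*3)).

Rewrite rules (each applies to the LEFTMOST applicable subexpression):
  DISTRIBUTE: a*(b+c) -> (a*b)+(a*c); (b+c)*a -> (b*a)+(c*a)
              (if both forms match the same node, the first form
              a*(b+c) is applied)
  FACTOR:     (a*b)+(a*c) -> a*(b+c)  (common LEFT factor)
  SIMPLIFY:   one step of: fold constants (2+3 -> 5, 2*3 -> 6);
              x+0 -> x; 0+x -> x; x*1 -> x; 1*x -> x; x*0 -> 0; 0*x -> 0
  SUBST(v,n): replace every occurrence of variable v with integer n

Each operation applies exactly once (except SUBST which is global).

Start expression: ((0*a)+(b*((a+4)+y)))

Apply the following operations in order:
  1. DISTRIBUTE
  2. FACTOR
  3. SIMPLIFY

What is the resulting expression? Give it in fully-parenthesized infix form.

Answer: (0+(b*((a+4)+y)))

Derivation:
Start: ((0*a)+(b*((a+4)+y)))
Apply DISTRIBUTE at R (target: (b*((a+4)+y))): ((0*a)+(b*((a+4)+y))) -> ((0*a)+((b*(a+4))+(b*y)))
Apply FACTOR at R (target: ((b*(a+4))+(b*y))): ((0*a)+((b*(a+4))+(b*y))) -> ((0*a)+(b*((a+4)+y)))
Apply SIMPLIFY at L (target: (0*a)): ((0*a)+(b*((a+4)+y))) -> (0+(b*((a+4)+y)))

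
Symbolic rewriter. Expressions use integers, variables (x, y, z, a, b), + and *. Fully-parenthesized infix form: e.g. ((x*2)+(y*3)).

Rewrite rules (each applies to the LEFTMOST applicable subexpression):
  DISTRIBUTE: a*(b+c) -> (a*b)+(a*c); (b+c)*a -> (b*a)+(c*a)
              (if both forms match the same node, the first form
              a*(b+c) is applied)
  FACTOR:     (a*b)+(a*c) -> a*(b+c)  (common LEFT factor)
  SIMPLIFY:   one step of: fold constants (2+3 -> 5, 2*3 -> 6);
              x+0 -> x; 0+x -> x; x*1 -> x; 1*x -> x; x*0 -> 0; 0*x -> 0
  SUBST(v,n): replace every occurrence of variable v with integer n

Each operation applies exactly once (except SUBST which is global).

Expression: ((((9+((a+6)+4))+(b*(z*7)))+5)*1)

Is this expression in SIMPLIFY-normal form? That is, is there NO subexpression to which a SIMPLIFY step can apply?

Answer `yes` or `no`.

Answer: no

Derivation:
Expression: ((((9+((a+6)+4))+(b*(z*7)))+5)*1)
Scanning for simplifiable subexpressions (pre-order)...
  at root: ((((9+((a+6)+4))+(b*(z*7)))+5)*1) (SIMPLIFIABLE)
  at L: (((9+((a+6)+4))+(b*(z*7)))+5) (not simplifiable)
  at LL: ((9+((a+6)+4))+(b*(z*7))) (not simplifiable)
  at LLL: (9+((a+6)+4)) (not simplifiable)
  at LLLR: ((a+6)+4) (not simplifiable)
  at LLLRL: (a+6) (not simplifiable)
  at LLR: (b*(z*7)) (not simplifiable)
  at LLRR: (z*7) (not simplifiable)
Found simplifiable subexpr at path root: ((((9+((a+6)+4))+(b*(z*7)))+5)*1)
One SIMPLIFY step would give: (((9+((a+6)+4))+(b*(z*7)))+5)
-> NOT in normal form.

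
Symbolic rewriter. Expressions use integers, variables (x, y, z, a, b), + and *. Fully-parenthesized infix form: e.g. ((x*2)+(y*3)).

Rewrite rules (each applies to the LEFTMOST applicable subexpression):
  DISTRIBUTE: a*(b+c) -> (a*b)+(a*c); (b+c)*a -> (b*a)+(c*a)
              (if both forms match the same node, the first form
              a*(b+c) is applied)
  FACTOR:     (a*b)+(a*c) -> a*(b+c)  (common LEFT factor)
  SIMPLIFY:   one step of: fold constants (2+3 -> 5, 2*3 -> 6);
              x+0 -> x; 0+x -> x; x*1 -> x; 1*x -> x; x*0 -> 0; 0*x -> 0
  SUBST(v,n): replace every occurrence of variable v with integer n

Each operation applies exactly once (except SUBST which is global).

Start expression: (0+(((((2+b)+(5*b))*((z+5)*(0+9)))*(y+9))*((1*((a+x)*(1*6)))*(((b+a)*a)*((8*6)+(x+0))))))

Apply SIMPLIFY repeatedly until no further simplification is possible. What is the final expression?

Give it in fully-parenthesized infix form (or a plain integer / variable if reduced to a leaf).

Answer: (((((2+b)+(5*b))*((z+5)*9))*(y+9))*(((a+x)*6)*(((b+a)*a)*(48+x))))

Derivation:
Start: (0+(((((2+b)+(5*b))*((z+5)*(0+9)))*(y+9))*((1*((a+x)*(1*6)))*(((b+a)*a)*((8*6)+(x+0))))))
Step 1: at root: (0+(((((2+b)+(5*b))*((z+5)*(0+9)))*(y+9))*((1*((a+x)*(1*6)))*(((b+a)*a)*((8*6)+(x+0)))))) -> (((((2+b)+(5*b))*((z+5)*(0+9)))*(y+9))*((1*((a+x)*(1*6)))*(((b+a)*a)*((8*6)+(x+0))))); overall: (0+(((((2+b)+(5*b))*((z+5)*(0+9)))*(y+9))*((1*((a+x)*(1*6)))*(((b+a)*a)*((8*6)+(x+0)))))) -> (((((2+b)+(5*b))*((z+5)*(0+9)))*(y+9))*((1*((a+x)*(1*6)))*(((b+a)*a)*((8*6)+(x+0)))))
Step 2: at LLRR: (0+9) -> 9; overall: (((((2+b)+(5*b))*((z+5)*(0+9)))*(y+9))*((1*((a+x)*(1*6)))*(((b+a)*a)*((8*6)+(x+0))))) -> (((((2+b)+(5*b))*((z+5)*9))*(y+9))*((1*((a+x)*(1*6)))*(((b+a)*a)*((8*6)+(x+0)))))
Step 3: at RL: (1*((a+x)*(1*6))) -> ((a+x)*(1*6)); overall: (((((2+b)+(5*b))*((z+5)*9))*(y+9))*((1*((a+x)*(1*6)))*(((b+a)*a)*((8*6)+(x+0))))) -> (((((2+b)+(5*b))*((z+5)*9))*(y+9))*(((a+x)*(1*6))*(((b+a)*a)*((8*6)+(x+0)))))
Step 4: at RLR: (1*6) -> 6; overall: (((((2+b)+(5*b))*((z+5)*9))*(y+9))*(((a+x)*(1*6))*(((b+a)*a)*((8*6)+(x+0))))) -> (((((2+b)+(5*b))*((z+5)*9))*(y+9))*(((a+x)*6)*(((b+a)*a)*((8*6)+(x+0)))))
Step 5: at RRRL: (8*6) -> 48; overall: (((((2+b)+(5*b))*((z+5)*9))*(y+9))*(((a+x)*6)*(((b+a)*a)*((8*6)+(x+0))))) -> (((((2+b)+(5*b))*((z+5)*9))*(y+9))*(((a+x)*6)*(((b+a)*a)*(48+(x+0)))))
Step 6: at RRRR: (x+0) -> x; overall: (((((2+b)+(5*b))*((z+5)*9))*(y+9))*(((a+x)*6)*(((b+a)*a)*(48+(x+0))))) -> (((((2+b)+(5*b))*((z+5)*9))*(y+9))*(((a+x)*6)*(((b+a)*a)*(48+x))))
Fixed point: (((((2+b)+(5*b))*((z+5)*9))*(y+9))*(((a+x)*6)*(((b+a)*a)*(48+x))))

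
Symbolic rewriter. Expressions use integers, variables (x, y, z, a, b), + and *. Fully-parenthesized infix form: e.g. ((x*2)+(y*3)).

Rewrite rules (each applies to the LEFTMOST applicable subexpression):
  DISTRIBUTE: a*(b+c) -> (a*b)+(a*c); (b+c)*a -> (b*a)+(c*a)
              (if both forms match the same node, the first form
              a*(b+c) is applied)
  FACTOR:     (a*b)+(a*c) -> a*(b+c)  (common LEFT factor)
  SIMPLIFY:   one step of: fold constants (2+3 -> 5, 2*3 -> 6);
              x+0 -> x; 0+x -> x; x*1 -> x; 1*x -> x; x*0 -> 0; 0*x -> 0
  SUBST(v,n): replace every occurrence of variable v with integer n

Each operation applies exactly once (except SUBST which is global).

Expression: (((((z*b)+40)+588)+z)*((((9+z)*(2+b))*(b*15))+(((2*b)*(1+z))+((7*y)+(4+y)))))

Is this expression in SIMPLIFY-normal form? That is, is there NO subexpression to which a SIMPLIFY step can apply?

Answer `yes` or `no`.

Expression: (((((z*b)+40)+588)+z)*((((9+z)*(2+b))*(b*15))+(((2*b)*(1+z))+((7*y)+(4+y)))))
Scanning for simplifiable subexpressions (pre-order)...
  at root: (((((z*b)+40)+588)+z)*((((9+z)*(2+b))*(b*15))+(((2*b)*(1+z))+((7*y)+(4+y))))) (not simplifiable)
  at L: ((((z*b)+40)+588)+z) (not simplifiable)
  at LL: (((z*b)+40)+588) (not simplifiable)
  at LLL: ((z*b)+40) (not simplifiable)
  at LLLL: (z*b) (not simplifiable)
  at R: ((((9+z)*(2+b))*(b*15))+(((2*b)*(1+z))+((7*y)+(4+y)))) (not simplifiable)
  at RL: (((9+z)*(2+b))*(b*15)) (not simplifiable)
  at RLL: ((9+z)*(2+b)) (not simplifiable)
  at RLLL: (9+z) (not simplifiable)
  at RLLR: (2+b) (not simplifiable)
  at RLR: (b*15) (not simplifiable)
  at RR: (((2*b)*(1+z))+((7*y)+(4+y))) (not simplifiable)
  at RRL: ((2*b)*(1+z)) (not simplifiable)
  at RRLL: (2*b) (not simplifiable)
  at RRLR: (1+z) (not simplifiable)
  at RRR: ((7*y)+(4+y)) (not simplifiable)
  at RRRL: (7*y) (not simplifiable)
  at RRRR: (4+y) (not simplifiable)
Result: no simplifiable subexpression found -> normal form.

Answer: yes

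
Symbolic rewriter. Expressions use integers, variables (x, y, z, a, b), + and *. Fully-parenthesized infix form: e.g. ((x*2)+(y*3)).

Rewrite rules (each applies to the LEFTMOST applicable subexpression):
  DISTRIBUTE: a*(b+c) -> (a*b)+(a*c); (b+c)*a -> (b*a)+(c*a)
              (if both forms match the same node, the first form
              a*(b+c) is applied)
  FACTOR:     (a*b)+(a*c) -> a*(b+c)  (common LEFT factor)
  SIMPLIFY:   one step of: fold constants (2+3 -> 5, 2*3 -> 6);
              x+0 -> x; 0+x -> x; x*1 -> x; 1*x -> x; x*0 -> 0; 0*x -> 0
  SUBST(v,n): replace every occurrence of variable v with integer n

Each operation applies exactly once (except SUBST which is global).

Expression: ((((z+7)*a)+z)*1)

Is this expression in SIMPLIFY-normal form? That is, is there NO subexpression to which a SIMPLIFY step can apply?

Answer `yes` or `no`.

Answer: no

Derivation:
Expression: ((((z+7)*a)+z)*1)
Scanning for simplifiable subexpressions (pre-order)...
  at root: ((((z+7)*a)+z)*1) (SIMPLIFIABLE)
  at L: (((z+7)*a)+z) (not simplifiable)
  at LL: ((z+7)*a) (not simplifiable)
  at LLL: (z+7) (not simplifiable)
Found simplifiable subexpr at path root: ((((z+7)*a)+z)*1)
One SIMPLIFY step would give: (((z+7)*a)+z)
-> NOT in normal form.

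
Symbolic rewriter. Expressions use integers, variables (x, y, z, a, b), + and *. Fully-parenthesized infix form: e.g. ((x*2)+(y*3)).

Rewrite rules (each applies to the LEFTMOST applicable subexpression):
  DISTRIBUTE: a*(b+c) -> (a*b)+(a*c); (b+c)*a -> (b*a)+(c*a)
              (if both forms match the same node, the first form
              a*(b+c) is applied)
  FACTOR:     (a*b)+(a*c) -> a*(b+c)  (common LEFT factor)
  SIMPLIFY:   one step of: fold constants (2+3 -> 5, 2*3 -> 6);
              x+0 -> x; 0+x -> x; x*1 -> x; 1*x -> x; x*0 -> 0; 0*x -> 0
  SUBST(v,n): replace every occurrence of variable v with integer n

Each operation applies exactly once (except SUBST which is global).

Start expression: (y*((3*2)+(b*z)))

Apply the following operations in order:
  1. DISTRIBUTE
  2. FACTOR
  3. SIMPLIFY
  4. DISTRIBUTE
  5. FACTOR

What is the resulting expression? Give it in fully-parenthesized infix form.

Start: (y*((3*2)+(b*z)))
Apply DISTRIBUTE at root (target: (y*((3*2)+(b*z)))): (y*((3*2)+(b*z))) -> ((y*(3*2))+(y*(b*z)))
Apply FACTOR at root (target: ((y*(3*2))+(y*(b*z)))): ((y*(3*2))+(y*(b*z))) -> (y*((3*2)+(b*z)))
Apply SIMPLIFY at RL (target: (3*2)): (y*((3*2)+(b*z))) -> (y*(6+(b*z)))
Apply DISTRIBUTE at root (target: (y*(6+(b*z)))): (y*(6+(b*z))) -> ((y*6)+(y*(b*z)))
Apply FACTOR at root (target: ((y*6)+(y*(b*z)))): ((y*6)+(y*(b*z))) -> (y*(6+(b*z)))

Answer: (y*(6+(b*z)))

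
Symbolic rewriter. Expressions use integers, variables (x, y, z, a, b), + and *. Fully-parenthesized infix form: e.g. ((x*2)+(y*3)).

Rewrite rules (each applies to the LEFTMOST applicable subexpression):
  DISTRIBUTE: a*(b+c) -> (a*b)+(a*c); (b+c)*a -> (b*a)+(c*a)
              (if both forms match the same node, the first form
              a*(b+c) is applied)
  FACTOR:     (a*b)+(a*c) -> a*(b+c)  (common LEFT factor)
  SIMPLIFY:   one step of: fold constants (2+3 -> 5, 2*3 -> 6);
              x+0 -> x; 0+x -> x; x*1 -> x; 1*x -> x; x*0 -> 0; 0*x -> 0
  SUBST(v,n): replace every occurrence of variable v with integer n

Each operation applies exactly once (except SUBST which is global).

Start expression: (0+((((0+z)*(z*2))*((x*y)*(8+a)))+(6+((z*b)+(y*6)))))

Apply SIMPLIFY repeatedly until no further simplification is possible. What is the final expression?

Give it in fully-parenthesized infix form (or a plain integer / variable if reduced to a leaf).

Answer: (((z*(z*2))*((x*y)*(8+a)))+(6+((z*b)+(y*6))))

Derivation:
Start: (0+((((0+z)*(z*2))*((x*y)*(8+a)))+(6+((z*b)+(y*6)))))
Step 1: at root: (0+((((0+z)*(z*2))*((x*y)*(8+a)))+(6+((z*b)+(y*6))))) -> ((((0+z)*(z*2))*((x*y)*(8+a)))+(6+((z*b)+(y*6)))); overall: (0+((((0+z)*(z*2))*((x*y)*(8+a)))+(6+((z*b)+(y*6))))) -> ((((0+z)*(z*2))*((x*y)*(8+a)))+(6+((z*b)+(y*6))))
Step 2: at LLL: (0+z) -> z; overall: ((((0+z)*(z*2))*((x*y)*(8+a)))+(6+((z*b)+(y*6)))) -> (((z*(z*2))*((x*y)*(8+a)))+(6+((z*b)+(y*6))))
Fixed point: (((z*(z*2))*((x*y)*(8+a)))+(6+((z*b)+(y*6))))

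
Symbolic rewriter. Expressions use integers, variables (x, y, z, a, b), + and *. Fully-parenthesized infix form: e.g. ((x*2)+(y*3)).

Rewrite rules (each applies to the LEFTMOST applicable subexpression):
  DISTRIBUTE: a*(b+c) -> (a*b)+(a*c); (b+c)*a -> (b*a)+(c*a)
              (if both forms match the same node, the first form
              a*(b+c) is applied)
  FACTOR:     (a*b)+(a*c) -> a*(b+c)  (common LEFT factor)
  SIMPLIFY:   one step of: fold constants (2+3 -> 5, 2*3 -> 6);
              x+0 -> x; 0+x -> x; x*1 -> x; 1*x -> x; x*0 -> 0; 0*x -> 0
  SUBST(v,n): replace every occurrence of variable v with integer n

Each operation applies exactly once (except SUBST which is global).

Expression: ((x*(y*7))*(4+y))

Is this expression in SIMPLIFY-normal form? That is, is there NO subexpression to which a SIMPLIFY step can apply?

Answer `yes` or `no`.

Expression: ((x*(y*7))*(4+y))
Scanning for simplifiable subexpressions (pre-order)...
  at root: ((x*(y*7))*(4+y)) (not simplifiable)
  at L: (x*(y*7)) (not simplifiable)
  at LR: (y*7) (not simplifiable)
  at R: (4+y) (not simplifiable)
Result: no simplifiable subexpression found -> normal form.

Answer: yes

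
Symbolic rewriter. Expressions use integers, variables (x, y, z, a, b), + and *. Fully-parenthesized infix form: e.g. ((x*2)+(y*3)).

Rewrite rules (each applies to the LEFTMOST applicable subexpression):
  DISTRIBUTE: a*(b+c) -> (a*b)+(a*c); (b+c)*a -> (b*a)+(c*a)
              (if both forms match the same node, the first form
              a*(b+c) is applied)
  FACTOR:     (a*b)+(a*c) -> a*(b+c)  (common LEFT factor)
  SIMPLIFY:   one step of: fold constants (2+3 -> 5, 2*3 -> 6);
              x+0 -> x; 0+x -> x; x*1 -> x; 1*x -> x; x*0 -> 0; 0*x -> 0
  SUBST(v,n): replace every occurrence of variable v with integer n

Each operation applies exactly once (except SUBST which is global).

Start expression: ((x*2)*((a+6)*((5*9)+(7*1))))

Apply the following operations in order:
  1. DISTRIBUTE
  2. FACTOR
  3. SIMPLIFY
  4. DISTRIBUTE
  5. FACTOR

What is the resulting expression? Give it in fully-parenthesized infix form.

Answer: ((x*2)*((a+6)*(45+(7*1))))

Derivation:
Start: ((x*2)*((a+6)*((5*9)+(7*1))))
Apply DISTRIBUTE at R (target: ((a+6)*((5*9)+(7*1)))): ((x*2)*((a+6)*((5*9)+(7*1)))) -> ((x*2)*(((a+6)*(5*9))+((a+6)*(7*1))))
Apply FACTOR at R (target: (((a+6)*(5*9))+((a+6)*(7*1)))): ((x*2)*(((a+6)*(5*9))+((a+6)*(7*1)))) -> ((x*2)*((a+6)*((5*9)+(7*1))))
Apply SIMPLIFY at RRL (target: (5*9)): ((x*2)*((a+6)*((5*9)+(7*1)))) -> ((x*2)*((a+6)*(45+(7*1))))
Apply DISTRIBUTE at R (target: ((a+6)*(45+(7*1)))): ((x*2)*((a+6)*(45+(7*1)))) -> ((x*2)*(((a+6)*45)+((a+6)*(7*1))))
Apply FACTOR at R (target: (((a+6)*45)+((a+6)*(7*1)))): ((x*2)*(((a+6)*45)+((a+6)*(7*1)))) -> ((x*2)*((a+6)*(45+(7*1))))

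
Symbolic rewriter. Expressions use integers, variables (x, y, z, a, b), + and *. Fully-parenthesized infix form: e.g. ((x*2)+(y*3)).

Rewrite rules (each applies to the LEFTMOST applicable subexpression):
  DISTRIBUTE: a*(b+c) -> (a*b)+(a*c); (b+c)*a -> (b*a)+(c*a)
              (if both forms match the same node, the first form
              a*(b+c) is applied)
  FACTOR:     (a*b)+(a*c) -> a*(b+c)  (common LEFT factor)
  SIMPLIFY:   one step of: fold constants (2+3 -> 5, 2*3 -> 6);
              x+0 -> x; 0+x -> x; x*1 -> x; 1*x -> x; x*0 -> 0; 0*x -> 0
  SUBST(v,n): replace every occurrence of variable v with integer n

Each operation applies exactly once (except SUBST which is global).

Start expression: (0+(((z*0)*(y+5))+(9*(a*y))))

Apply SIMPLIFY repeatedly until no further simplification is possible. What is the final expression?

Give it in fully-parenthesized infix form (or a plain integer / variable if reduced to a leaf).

Start: (0+(((z*0)*(y+5))+(9*(a*y))))
Step 1: at root: (0+(((z*0)*(y+5))+(9*(a*y)))) -> (((z*0)*(y+5))+(9*(a*y))); overall: (0+(((z*0)*(y+5))+(9*(a*y)))) -> (((z*0)*(y+5))+(9*(a*y)))
Step 2: at LL: (z*0) -> 0; overall: (((z*0)*(y+5))+(9*(a*y))) -> ((0*(y+5))+(9*(a*y)))
Step 3: at L: (0*(y+5)) -> 0; overall: ((0*(y+5))+(9*(a*y))) -> (0+(9*(a*y)))
Step 4: at root: (0+(9*(a*y))) -> (9*(a*y)); overall: (0+(9*(a*y))) -> (9*(a*y))
Fixed point: (9*(a*y))

Answer: (9*(a*y))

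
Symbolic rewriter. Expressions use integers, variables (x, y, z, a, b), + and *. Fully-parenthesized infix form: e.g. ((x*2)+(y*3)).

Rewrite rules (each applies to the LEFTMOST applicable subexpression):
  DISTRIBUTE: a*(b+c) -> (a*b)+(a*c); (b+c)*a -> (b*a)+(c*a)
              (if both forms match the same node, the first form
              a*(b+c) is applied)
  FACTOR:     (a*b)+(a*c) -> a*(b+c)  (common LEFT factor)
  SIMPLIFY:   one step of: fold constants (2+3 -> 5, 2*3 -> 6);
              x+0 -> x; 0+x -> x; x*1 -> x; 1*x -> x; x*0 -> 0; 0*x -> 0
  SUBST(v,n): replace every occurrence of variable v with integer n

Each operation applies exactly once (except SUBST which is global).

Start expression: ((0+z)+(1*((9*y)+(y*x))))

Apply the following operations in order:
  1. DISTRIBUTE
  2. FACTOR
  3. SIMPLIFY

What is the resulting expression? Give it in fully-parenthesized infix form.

Start: ((0+z)+(1*((9*y)+(y*x))))
Apply DISTRIBUTE at R (target: (1*((9*y)+(y*x)))): ((0+z)+(1*((9*y)+(y*x)))) -> ((0+z)+((1*(9*y))+(1*(y*x))))
Apply FACTOR at R (target: ((1*(9*y))+(1*(y*x)))): ((0+z)+((1*(9*y))+(1*(y*x)))) -> ((0+z)+(1*((9*y)+(y*x))))
Apply SIMPLIFY at L (target: (0+z)): ((0+z)+(1*((9*y)+(y*x)))) -> (z+(1*((9*y)+(y*x))))

Answer: (z+(1*((9*y)+(y*x))))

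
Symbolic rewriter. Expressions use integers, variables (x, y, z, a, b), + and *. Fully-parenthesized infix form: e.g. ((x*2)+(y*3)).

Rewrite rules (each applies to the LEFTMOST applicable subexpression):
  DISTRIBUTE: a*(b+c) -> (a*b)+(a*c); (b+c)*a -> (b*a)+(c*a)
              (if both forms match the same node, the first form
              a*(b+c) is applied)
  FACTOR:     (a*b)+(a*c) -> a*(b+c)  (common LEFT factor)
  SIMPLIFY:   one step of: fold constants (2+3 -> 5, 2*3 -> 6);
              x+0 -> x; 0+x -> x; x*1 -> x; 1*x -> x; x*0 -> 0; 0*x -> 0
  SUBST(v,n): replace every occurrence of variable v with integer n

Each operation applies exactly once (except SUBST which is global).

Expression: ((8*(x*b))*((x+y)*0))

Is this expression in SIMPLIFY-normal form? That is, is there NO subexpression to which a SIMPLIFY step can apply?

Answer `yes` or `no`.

Expression: ((8*(x*b))*((x+y)*0))
Scanning for simplifiable subexpressions (pre-order)...
  at root: ((8*(x*b))*((x+y)*0)) (not simplifiable)
  at L: (8*(x*b)) (not simplifiable)
  at LR: (x*b) (not simplifiable)
  at R: ((x+y)*0) (SIMPLIFIABLE)
  at RL: (x+y) (not simplifiable)
Found simplifiable subexpr at path R: ((x+y)*0)
One SIMPLIFY step would give: ((8*(x*b))*0)
-> NOT in normal form.

Answer: no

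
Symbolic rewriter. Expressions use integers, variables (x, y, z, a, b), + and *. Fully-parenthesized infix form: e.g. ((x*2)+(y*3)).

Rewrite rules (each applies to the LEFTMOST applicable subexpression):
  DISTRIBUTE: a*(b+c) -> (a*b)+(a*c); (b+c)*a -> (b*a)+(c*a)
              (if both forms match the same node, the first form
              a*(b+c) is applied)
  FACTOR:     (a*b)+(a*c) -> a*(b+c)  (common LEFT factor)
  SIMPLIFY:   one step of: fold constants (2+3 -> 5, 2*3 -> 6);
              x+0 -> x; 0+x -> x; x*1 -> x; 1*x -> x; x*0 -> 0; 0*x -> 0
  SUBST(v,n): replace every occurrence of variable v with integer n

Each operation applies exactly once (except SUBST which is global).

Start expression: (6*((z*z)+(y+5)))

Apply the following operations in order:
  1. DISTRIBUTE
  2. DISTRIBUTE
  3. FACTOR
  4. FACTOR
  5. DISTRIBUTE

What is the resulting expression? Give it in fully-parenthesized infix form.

Answer: ((6*(z*z))+(6*(y+5)))

Derivation:
Start: (6*((z*z)+(y+5)))
Apply DISTRIBUTE at root (target: (6*((z*z)+(y+5)))): (6*((z*z)+(y+5))) -> ((6*(z*z))+(6*(y+5)))
Apply DISTRIBUTE at R (target: (6*(y+5))): ((6*(z*z))+(6*(y+5))) -> ((6*(z*z))+((6*y)+(6*5)))
Apply FACTOR at R (target: ((6*y)+(6*5))): ((6*(z*z))+((6*y)+(6*5))) -> ((6*(z*z))+(6*(y+5)))
Apply FACTOR at root (target: ((6*(z*z))+(6*(y+5)))): ((6*(z*z))+(6*(y+5))) -> (6*((z*z)+(y+5)))
Apply DISTRIBUTE at root (target: (6*((z*z)+(y+5)))): (6*((z*z)+(y+5))) -> ((6*(z*z))+(6*(y+5)))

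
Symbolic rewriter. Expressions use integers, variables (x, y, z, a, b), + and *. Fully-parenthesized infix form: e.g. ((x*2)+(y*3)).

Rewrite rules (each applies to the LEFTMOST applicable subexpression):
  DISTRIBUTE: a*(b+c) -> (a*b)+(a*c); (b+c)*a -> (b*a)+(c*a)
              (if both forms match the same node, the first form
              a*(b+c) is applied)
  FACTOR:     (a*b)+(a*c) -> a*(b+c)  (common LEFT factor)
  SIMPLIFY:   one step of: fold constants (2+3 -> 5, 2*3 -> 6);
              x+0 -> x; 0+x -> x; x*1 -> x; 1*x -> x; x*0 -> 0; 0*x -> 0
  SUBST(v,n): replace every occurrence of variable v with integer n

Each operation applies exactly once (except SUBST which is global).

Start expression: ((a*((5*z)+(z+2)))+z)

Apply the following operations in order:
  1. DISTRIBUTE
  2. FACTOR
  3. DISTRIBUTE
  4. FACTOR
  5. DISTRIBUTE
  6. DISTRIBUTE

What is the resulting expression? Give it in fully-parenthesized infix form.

Start: ((a*((5*z)+(z+2)))+z)
Apply DISTRIBUTE at L (target: (a*((5*z)+(z+2)))): ((a*((5*z)+(z+2)))+z) -> (((a*(5*z))+(a*(z+2)))+z)
Apply FACTOR at L (target: ((a*(5*z))+(a*(z+2)))): (((a*(5*z))+(a*(z+2)))+z) -> ((a*((5*z)+(z+2)))+z)
Apply DISTRIBUTE at L (target: (a*((5*z)+(z+2)))): ((a*((5*z)+(z+2)))+z) -> (((a*(5*z))+(a*(z+2)))+z)
Apply FACTOR at L (target: ((a*(5*z))+(a*(z+2)))): (((a*(5*z))+(a*(z+2)))+z) -> ((a*((5*z)+(z+2)))+z)
Apply DISTRIBUTE at L (target: (a*((5*z)+(z+2)))): ((a*((5*z)+(z+2)))+z) -> (((a*(5*z))+(a*(z+2)))+z)
Apply DISTRIBUTE at LR (target: (a*(z+2))): (((a*(5*z))+(a*(z+2)))+z) -> (((a*(5*z))+((a*z)+(a*2)))+z)

Answer: (((a*(5*z))+((a*z)+(a*2)))+z)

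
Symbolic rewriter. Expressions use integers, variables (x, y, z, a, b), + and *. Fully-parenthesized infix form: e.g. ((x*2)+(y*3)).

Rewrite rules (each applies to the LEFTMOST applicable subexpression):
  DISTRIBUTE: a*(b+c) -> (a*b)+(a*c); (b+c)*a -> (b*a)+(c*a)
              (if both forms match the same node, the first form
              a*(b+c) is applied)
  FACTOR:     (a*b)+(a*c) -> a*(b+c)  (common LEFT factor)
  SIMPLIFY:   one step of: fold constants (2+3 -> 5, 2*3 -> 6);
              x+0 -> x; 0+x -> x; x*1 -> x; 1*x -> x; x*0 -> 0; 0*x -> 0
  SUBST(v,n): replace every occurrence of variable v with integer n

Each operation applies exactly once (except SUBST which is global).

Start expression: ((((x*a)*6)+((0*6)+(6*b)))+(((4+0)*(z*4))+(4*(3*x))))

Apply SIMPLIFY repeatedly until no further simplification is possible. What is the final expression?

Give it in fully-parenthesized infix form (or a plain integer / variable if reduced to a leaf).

Answer: ((((x*a)*6)+(6*b))+((4*(z*4))+(4*(3*x))))

Derivation:
Start: ((((x*a)*6)+((0*6)+(6*b)))+(((4+0)*(z*4))+(4*(3*x))))
Step 1: at LRL: (0*6) -> 0; overall: ((((x*a)*6)+((0*6)+(6*b)))+(((4+0)*(z*4))+(4*(3*x)))) -> ((((x*a)*6)+(0+(6*b)))+(((4+0)*(z*4))+(4*(3*x))))
Step 2: at LR: (0+(6*b)) -> (6*b); overall: ((((x*a)*6)+(0+(6*b)))+(((4+0)*(z*4))+(4*(3*x)))) -> ((((x*a)*6)+(6*b))+(((4+0)*(z*4))+(4*(3*x))))
Step 3: at RLL: (4+0) -> 4; overall: ((((x*a)*6)+(6*b))+(((4+0)*(z*4))+(4*(3*x)))) -> ((((x*a)*6)+(6*b))+((4*(z*4))+(4*(3*x))))
Fixed point: ((((x*a)*6)+(6*b))+((4*(z*4))+(4*(3*x))))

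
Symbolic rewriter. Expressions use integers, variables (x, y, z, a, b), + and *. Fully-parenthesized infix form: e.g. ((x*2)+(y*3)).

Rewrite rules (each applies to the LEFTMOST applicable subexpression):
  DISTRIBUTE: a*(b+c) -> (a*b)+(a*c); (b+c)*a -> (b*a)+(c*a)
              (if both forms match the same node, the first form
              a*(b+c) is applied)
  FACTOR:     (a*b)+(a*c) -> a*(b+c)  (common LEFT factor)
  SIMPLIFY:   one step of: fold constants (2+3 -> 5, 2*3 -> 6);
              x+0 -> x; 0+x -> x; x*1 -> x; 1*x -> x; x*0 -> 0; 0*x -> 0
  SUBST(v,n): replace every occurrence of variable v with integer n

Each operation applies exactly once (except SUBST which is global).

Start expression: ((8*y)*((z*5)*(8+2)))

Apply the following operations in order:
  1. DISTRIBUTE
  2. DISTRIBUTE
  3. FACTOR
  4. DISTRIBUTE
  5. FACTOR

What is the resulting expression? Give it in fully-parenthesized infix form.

Start: ((8*y)*((z*5)*(8+2)))
Apply DISTRIBUTE at R (target: ((z*5)*(8+2))): ((8*y)*((z*5)*(8+2))) -> ((8*y)*(((z*5)*8)+((z*5)*2)))
Apply DISTRIBUTE at root (target: ((8*y)*(((z*5)*8)+((z*5)*2)))): ((8*y)*(((z*5)*8)+((z*5)*2))) -> (((8*y)*((z*5)*8))+((8*y)*((z*5)*2)))
Apply FACTOR at root (target: (((8*y)*((z*5)*8))+((8*y)*((z*5)*2)))): (((8*y)*((z*5)*8))+((8*y)*((z*5)*2))) -> ((8*y)*(((z*5)*8)+((z*5)*2)))
Apply DISTRIBUTE at root (target: ((8*y)*(((z*5)*8)+((z*5)*2)))): ((8*y)*(((z*5)*8)+((z*5)*2))) -> (((8*y)*((z*5)*8))+((8*y)*((z*5)*2)))
Apply FACTOR at root (target: (((8*y)*((z*5)*8))+((8*y)*((z*5)*2)))): (((8*y)*((z*5)*8))+((8*y)*((z*5)*2))) -> ((8*y)*(((z*5)*8)+((z*5)*2)))

Answer: ((8*y)*(((z*5)*8)+((z*5)*2)))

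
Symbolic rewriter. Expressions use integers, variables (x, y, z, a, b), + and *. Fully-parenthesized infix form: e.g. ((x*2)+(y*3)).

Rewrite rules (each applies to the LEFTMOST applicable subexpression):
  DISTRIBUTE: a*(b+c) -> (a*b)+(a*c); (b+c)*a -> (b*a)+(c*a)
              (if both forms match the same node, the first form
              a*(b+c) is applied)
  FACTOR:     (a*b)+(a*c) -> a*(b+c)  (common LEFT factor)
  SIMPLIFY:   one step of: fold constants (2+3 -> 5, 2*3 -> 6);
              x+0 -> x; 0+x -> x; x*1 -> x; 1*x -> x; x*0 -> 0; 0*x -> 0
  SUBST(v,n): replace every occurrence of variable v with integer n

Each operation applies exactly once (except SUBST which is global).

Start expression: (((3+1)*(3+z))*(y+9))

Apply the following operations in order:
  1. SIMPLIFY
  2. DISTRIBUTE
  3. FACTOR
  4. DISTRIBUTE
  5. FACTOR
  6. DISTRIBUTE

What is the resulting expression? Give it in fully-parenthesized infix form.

Start: (((3+1)*(3+z))*(y+9))
Apply SIMPLIFY at LL (target: (3+1)): (((3+1)*(3+z))*(y+9)) -> ((4*(3+z))*(y+9))
Apply DISTRIBUTE at root (target: ((4*(3+z))*(y+9))): ((4*(3+z))*(y+9)) -> (((4*(3+z))*y)+((4*(3+z))*9))
Apply FACTOR at root (target: (((4*(3+z))*y)+((4*(3+z))*9))): (((4*(3+z))*y)+((4*(3+z))*9)) -> ((4*(3+z))*(y+9))
Apply DISTRIBUTE at root (target: ((4*(3+z))*(y+9))): ((4*(3+z))*(y+9)) -> (((4*(3+z))*y)+((4*(3+z))*9))
Apply FACTOR at root (target: (((4*(3+z))*y)+((4*(3+z))*9))): (((4*(3+z))*y)+((4*(3+z))*9)) -> ((4*(3+z))*(y+9))
Apply DISTRIBUTE at root (target: ((4*(3+z))*(y+9))): ((4*(3+z))*(y+9)) -> (((4*(3+z))*y)+((4*(3+z))*9))

Answer: (((4*(3+z))*y)+((4*(3+z))*9))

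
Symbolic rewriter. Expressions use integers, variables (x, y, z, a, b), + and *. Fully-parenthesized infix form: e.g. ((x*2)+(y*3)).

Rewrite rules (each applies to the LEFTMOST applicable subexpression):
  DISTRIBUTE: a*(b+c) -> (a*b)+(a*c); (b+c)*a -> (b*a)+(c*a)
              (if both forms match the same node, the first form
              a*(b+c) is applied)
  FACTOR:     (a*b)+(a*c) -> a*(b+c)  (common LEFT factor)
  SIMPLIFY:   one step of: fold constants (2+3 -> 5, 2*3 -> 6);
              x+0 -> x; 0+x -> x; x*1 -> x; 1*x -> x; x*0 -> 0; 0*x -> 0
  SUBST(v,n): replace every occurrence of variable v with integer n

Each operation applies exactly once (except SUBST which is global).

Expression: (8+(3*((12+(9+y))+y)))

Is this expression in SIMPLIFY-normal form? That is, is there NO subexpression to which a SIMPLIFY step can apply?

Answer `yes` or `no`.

Expression: (8+(3*((12+(9+y))+y)))
Scanning for simplifiable subexpressions (pre-order)...
  at root: (8+(3*((12+(9+y))+y))) (not simplifiable)
  at R: (3*((12+(9+y))+y)) (not simplifiable)
  at RR: ((12+(9+y))+y) (not simplifiable)
  at RRL: (12+(9+y)) (not simplifiable)
  at RRLR: (9+y) (not simplifiable)
Result: no simplifiable subexpression found -> normal form.

Answer: yes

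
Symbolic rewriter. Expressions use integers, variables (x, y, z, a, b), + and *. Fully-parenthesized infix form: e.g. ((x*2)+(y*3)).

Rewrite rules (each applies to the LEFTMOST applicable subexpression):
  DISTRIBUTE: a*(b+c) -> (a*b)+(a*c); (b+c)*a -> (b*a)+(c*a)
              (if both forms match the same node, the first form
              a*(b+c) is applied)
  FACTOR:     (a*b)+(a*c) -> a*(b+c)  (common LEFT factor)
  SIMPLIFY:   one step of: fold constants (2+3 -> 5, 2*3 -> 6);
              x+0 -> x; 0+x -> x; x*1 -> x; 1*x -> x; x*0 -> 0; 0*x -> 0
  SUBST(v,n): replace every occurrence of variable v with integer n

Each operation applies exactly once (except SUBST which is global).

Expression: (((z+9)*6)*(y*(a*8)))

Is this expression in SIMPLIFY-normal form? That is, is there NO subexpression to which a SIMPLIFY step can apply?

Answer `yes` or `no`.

Expression: (((z+9)*6)*(y*(a*8)))
Scanning for simplifiable subexpressions (pre-order)...
  at root: (((z+9)*6)*(y*(a*8))) (not simplifiable)
  at L: ((z+9)*6) (not simplifiable)
  at LL: (z+9) (not simplifiable)
  at R: (y*(a*8)) (not simplifiable)
  at RR: (a*8) (not simplifiable)
Result: no simplifiable subexpression found -> normal form.

Answer: yes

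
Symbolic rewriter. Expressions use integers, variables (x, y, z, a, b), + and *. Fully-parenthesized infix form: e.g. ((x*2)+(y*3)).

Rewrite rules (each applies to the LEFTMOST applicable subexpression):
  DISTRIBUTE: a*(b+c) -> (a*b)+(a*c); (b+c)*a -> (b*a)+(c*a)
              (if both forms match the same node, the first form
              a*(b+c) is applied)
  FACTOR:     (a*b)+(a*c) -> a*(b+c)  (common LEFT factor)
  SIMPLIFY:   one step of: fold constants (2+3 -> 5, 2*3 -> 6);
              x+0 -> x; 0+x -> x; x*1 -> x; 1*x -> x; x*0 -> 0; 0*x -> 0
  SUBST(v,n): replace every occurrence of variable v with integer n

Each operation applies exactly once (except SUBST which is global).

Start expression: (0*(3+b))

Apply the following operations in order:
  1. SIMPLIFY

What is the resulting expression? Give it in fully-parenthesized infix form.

Start: (0*(3+b))
Apply SIMPLIFY at root (target: (0*(3+b))): (0*(3+b)) -> 0

Answer: 0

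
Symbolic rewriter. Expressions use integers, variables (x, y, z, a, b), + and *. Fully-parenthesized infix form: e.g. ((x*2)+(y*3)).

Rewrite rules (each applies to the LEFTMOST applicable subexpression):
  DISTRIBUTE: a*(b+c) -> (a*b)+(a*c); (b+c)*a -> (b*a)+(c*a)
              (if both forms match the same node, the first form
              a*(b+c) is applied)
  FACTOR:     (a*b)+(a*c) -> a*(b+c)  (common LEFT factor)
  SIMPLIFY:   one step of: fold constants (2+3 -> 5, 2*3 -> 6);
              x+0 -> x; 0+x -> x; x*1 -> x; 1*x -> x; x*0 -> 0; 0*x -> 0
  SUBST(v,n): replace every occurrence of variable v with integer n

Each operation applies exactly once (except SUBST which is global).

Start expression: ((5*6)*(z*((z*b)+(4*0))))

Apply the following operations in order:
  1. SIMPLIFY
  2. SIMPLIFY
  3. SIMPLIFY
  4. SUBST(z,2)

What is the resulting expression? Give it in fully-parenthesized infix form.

Start: ((5*6)*(z*((z*b)+(4*0))))
Apply SIMPLIFY at L (target: (5*6)): ((5*6)*(z*((z*b)+(4*0)))) -> (30*(z*((z*b)+(4*0))))
Apply SIMPLIFY at RRR (target: (4*0)): (30*(z*((z*b)+(4*0)))) -> (30*(z*((z*b)+0)))
Apply SIMPLIFY at RR (target: ((z*b)+0)): (30*(z*((z*b)+0))) -> (30*(z*(z*b)))
Apply SUBST(z,2): (30*(z*(z*b))) -> (30*(2*(2*b)))

Answer: (30*(2*(2*b)))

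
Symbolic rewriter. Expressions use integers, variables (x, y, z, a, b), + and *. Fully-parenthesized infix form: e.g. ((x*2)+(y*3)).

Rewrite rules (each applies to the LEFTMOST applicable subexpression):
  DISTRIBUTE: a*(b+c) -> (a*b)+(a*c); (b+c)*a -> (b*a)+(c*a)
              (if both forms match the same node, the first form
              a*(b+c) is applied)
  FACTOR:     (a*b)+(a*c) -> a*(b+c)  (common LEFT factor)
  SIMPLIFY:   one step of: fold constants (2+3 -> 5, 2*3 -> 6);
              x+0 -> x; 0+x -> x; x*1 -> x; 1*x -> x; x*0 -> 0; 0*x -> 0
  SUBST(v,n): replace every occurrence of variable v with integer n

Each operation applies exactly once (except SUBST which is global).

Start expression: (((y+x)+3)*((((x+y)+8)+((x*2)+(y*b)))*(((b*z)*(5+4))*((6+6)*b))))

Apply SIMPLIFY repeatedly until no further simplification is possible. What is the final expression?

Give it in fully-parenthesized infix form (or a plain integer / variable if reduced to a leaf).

Start: (((y+x)+3)*((((x+y)+8)+((x*2)+(y*b)))*(((b*z)*(5+4))*((6+6)*b))))
Step 1: at RRLR: (5+4) -> 9; overall: (((y+x)+3)*((((x+y)+8)+((x*2)+(y*b)))*(((b*z)*(5+4))*((6+6)*b)))) -> (((y+x)+3)*((((x+y)+8)+((x*2)+(y*b)))*(((b*z)*9)*((6+6)*b))))
Step 2: at RRRL: (6+6) -> 12; overall: (((y+x)+3)*((((x+y)+8)+((x*2)+(y*b)))*(((b*z)*9)*((6+6)*b)))) -> (((y+x)+3)*((((x+y)+8)+((x*2)+(y*b)))*(((b*z)*9)*(12*b))))
Fixed point: (((y+x)+3)*((((x+y)+8)+((x*2)+(y*b)))*(((b*z)*9)*(12*b))))

Answer: (((y+x)+3)*((((x+y)+8)+((x*2)+(y*b)))*(((b*z)*9)*(12*b))))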